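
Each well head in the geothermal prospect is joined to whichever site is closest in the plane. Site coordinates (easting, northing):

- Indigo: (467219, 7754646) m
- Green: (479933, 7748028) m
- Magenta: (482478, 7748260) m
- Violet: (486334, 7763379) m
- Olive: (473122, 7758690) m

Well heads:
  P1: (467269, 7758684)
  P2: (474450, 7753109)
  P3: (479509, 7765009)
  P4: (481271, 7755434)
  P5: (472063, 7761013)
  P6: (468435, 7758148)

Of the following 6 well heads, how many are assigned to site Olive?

P1 → Indigo
P2 → Olive
P3 → Violet
P4 → Magenta
P5 → Olive
P6 → Indigo
2 of the 6 go to Olive.

2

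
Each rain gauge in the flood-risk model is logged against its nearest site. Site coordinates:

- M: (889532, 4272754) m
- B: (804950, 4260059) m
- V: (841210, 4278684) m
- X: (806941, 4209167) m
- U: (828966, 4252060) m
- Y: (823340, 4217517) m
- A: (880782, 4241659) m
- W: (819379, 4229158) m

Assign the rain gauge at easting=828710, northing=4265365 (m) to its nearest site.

U

Squared distances to each site:
M: 3753913005.000; B: 592691236.000; V: 333645761.000; X: 3632104565.000; U: 177088561.000; Y: 2318268004.000; A: 3273467620.000; W: 1398014410.000.
Minimum at U.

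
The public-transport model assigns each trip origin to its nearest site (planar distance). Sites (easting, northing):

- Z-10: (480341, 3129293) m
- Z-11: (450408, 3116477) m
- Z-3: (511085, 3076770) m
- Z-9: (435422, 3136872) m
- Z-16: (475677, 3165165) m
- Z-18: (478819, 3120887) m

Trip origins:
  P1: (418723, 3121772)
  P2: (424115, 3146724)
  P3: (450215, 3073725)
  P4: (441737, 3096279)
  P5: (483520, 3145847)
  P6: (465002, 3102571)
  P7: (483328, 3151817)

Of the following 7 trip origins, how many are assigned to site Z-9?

2

P1 → Z-9
P2 → Z-9
P3 → Z-11
P4 → Z-11
P5 → Z-10
P6 → Z-11
P7 → Z-16
2 of the 7 go to Z-9.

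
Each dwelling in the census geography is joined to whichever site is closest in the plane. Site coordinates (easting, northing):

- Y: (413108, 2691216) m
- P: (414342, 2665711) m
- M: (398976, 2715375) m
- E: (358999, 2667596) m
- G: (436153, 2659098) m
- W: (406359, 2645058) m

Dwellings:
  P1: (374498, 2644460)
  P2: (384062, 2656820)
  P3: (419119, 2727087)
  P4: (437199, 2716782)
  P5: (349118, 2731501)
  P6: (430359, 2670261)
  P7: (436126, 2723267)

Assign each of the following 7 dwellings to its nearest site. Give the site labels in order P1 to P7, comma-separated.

E, W, M, Y, M, G, M

P1 → E (d²=775493497.00)
P2 → W (d²=635500853.00)
P3 → M (d²=542911393.00)
P4 → Y (d²=1233996637.00)
P5 → M (d²=2745868040.00)
P6 → G (d²=158183005.00)
P7 → M (d²=1442406164.00)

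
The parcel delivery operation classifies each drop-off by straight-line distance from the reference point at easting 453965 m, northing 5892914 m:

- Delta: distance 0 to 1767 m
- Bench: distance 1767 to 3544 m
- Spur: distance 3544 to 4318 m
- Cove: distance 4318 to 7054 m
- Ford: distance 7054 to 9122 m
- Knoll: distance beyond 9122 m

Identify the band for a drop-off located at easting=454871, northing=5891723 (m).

Distance = √((454871−453965)² + (5891723−5892914)²) = √(820836.000 + 1418481.000) = 1496.435 m.
0 ≤ 1496.435 < 1767 → Delta.

Delta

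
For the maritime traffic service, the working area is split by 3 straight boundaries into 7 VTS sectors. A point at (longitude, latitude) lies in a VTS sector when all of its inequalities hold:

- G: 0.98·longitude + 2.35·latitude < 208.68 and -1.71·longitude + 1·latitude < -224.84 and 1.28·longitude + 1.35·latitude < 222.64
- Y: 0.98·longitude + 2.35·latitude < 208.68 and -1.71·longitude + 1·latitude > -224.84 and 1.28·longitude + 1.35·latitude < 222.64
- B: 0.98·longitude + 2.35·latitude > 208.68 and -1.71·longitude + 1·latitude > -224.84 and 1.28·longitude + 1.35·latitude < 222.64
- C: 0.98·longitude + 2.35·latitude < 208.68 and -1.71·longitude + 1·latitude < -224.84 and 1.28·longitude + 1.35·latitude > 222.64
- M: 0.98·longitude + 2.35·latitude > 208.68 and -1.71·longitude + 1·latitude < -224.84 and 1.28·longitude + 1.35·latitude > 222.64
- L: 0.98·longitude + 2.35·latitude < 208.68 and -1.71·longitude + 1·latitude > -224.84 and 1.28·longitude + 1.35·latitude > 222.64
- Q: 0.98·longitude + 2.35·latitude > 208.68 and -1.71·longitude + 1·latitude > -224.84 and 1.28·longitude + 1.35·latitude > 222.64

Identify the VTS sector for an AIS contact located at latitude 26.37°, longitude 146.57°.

L

0.98·146.57 + 2.35·26.37 = 205.608, which is < 208.68
-1.71·146.57 + 1·26.37 = -224.265, which is > -224.84
1.28·146.57 + 1.35·26.37 = 223.209, which is > 222.64
This sign pattern matches L.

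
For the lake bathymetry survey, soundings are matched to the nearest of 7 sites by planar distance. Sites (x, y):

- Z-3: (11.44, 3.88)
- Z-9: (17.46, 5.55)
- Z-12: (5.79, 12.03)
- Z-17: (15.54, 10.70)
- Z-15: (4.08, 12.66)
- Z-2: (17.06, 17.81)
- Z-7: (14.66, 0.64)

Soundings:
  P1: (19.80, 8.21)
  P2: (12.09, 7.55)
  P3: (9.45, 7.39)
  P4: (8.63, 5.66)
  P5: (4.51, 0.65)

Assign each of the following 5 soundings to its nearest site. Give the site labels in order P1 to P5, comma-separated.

P1 → Z-9 (d²=12.55)
P2 → Z-3 (d²=13.89)
P3 → Z-3 (d²=16.28)
P4 → Z-3 (d²=11.06)
P5 → Z-3 (d²=58.46)

Z-9, Z-3, Z-3, Z-3, Z-3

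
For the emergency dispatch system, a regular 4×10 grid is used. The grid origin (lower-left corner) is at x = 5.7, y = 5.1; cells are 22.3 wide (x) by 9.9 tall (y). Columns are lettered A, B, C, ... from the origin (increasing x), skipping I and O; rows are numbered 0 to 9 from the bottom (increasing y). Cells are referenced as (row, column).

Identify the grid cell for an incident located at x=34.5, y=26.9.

Column index: ⌊(34.5 − 5.7) / 22.3⌋ = ⌊1.291⌋ = 1 → column B
Row offset from origin: ⌊(26.9 − 5.1) / 9.9⌋ = ⌊2.202⌋ = 2 → row 2

(2, B)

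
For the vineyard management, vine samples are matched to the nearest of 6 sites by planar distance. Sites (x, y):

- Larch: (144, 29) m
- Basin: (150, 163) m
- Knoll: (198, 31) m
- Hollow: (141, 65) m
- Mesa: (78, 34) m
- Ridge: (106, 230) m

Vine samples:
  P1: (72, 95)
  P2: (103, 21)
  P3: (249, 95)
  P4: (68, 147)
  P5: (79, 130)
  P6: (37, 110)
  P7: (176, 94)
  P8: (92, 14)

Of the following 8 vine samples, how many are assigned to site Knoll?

1

P1 → Mesa
P2 → Mesa
P3 → Knoll
P4 → Basin
P5 → Basin
P6 → Mesa
P7 → Hollow
P8 → Mesa
1 of the 8 goes to Knoll.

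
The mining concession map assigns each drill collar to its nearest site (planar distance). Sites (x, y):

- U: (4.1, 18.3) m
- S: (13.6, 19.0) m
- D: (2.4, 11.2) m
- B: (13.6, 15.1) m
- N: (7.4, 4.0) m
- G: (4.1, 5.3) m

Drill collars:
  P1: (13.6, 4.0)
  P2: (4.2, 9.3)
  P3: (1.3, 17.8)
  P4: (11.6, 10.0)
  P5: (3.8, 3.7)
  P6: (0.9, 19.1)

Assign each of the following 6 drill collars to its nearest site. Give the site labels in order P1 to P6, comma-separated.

P1 → N (d²=38.44)
P2 → D (d²=6.85)
P3 → U (d²=8.09)
P4 → B (d²=30.01)
P5 → G (d²=2.65)
P6 → U (d²=10.88)

N, D, U, B, G, U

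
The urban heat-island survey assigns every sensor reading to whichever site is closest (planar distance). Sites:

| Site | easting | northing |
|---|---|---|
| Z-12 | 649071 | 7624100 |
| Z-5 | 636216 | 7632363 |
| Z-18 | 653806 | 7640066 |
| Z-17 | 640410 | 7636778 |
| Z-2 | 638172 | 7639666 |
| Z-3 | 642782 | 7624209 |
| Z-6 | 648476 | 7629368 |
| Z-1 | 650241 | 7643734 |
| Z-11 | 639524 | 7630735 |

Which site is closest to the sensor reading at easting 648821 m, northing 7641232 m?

Squared distances to each site:
Z-12: 293567924.000; Z-5: 237545186.000; Z-18: 26209781.000; Z-17: 90583037.000; Z-2: 115853557.000; Z-3: 326252050.000; Z-6: 140873521.000; Z-1: 8276404.000; Z-11: 196621218.000.
Minimum at Z-1.

Z-1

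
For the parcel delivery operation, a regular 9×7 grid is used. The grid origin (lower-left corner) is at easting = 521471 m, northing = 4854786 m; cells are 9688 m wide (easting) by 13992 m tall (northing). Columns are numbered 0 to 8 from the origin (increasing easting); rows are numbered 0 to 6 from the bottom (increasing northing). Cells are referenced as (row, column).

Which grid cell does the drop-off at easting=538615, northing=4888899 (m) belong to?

Column index: ⌊(538615 − 521471) / 9688⌋ = ⌊1.770⌋ = 1
Row offset from origin: ⌊(4888899 − 4854786) / 13992⌋ = ⌊2.438⌋ = 2 → row 2

(2, 1)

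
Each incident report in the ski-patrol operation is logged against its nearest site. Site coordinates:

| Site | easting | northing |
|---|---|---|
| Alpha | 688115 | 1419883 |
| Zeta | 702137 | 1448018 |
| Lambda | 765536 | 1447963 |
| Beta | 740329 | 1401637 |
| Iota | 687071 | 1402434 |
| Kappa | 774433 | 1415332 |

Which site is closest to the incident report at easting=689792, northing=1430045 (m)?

Alpha

Squared distances to each site:
Alpha: 106078573.000; Zeta: 475427754.000; Lambda: 6058208260.000; Beta: 3361002833.000; Iota: 769771162.000; Kappa: 7380571250.000.
Minimum at Alpha.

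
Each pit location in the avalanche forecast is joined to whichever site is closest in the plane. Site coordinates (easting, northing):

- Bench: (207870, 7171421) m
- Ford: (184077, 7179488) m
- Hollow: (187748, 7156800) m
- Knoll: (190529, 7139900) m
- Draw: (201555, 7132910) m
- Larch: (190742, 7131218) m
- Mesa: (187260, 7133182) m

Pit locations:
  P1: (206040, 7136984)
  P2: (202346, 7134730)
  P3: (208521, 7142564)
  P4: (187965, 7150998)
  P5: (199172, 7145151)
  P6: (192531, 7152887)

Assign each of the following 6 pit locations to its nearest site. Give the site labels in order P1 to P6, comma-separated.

Draw, Draw, Draw, Hollow, Knoll, Hollow

P1 → Draw (d²=36712701.00)
P2 → Draw (d²=3938081.00)
P3 → Draw (d²=141724872.00)
P4 → Hollow (d²=33710293.00)
P5 → Knoll (d²=102274450.00)
P6 → Hollow (d²=38188658.00)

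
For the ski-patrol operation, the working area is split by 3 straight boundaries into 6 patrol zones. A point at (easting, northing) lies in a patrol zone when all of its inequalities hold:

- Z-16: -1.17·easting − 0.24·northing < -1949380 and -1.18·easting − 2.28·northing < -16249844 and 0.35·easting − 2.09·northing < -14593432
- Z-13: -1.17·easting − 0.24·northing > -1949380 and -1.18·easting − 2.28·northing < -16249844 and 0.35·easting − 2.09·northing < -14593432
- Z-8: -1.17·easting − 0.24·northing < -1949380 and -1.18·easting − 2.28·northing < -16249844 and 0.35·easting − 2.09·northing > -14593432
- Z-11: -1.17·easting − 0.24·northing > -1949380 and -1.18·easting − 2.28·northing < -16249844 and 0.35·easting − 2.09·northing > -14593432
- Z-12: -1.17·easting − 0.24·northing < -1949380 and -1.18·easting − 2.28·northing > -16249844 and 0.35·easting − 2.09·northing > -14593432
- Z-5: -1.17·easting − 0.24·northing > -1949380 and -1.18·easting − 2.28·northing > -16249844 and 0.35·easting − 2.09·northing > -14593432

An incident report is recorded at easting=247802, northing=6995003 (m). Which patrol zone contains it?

Z-12

-1.17·247802 − 0.24·6995003 = -1968729.060, which is < -1949380
-1.18·247802 − 2.28·6995003 = -16241013.200, which is > -16249844
0.35·247802 − 2.09·6995003 = -14532825.570, which is > -14593432
This sign pattern matches Z-12.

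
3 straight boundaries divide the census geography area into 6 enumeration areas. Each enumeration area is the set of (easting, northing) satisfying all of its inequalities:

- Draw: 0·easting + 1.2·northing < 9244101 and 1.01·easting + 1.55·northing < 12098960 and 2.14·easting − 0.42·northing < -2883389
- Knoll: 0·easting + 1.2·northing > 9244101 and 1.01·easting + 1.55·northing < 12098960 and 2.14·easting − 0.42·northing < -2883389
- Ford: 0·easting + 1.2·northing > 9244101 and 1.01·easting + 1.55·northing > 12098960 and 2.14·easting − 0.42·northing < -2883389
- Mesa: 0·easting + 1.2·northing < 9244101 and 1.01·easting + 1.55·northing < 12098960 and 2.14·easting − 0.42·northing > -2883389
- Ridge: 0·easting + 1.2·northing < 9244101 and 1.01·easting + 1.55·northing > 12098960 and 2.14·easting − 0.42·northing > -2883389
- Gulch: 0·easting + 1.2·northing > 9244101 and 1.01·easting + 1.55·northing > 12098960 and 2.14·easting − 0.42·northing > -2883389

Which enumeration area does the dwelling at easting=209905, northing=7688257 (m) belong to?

0·209905 + 1.2·7688257 = 9225908.400, which is < 9244101
1.01·209905 + 1.55·7688257 = 12128802.400, which is > 12098960
2.14·209905 − 0.42·7688257 = -2779871.240, which is > -2883389
This sign pattern matches Ridge.

Ridge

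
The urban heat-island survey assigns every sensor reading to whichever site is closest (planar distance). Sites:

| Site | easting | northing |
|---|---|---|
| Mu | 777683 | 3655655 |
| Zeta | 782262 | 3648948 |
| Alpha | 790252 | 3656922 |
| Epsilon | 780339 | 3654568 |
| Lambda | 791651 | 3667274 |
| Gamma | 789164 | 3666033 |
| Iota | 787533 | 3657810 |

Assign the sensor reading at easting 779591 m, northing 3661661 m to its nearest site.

Squared distances to each site:
Mu: 39712500.000; Zeta: 168754610.000; Alpha: 136115042.000; Epsilon: 50870153.000; Lambda: 176949369.000; Gamma: 110756713.000; Iota: 77905565.000.
Minimum at Mu.

Mu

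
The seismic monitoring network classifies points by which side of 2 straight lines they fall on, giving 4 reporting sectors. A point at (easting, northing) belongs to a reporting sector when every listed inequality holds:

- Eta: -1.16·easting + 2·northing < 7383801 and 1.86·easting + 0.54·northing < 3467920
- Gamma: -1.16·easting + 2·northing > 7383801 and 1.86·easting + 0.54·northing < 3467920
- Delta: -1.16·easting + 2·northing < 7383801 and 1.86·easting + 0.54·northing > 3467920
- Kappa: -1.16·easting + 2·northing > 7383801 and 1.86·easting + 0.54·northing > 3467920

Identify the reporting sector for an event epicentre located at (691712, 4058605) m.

-1.16·691712 + 2·4058605 = 7314824.080, which is < 7383801
1.86·691712 + 0.54·4058605 = 3478231.020, which is > 3467920
This sign pattern matches Delta.

Delta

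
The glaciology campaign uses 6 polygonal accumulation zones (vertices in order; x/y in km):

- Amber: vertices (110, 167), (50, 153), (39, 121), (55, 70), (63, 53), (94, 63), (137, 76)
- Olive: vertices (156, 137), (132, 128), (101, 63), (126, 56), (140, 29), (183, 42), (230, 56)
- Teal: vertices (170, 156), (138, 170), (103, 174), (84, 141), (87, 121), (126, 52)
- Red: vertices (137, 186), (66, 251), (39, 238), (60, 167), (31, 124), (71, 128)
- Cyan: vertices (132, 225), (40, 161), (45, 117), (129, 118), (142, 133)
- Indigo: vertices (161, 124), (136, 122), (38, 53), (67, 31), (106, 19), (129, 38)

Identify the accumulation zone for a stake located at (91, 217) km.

Cast a ray rightward from (91, 217). For each polygon, the edges (by vertex number in listed order) whose endpoints lie on opposite sides of y = 217, where each meets that height, and whether that is right or left of the point:
Amber: no edge straddles that height → 0 crossings.
Olive: no edge straddles that height → 0 crossings.
Teal: no edge straddles that height → 0 crossings.
Red: 1–2 at x≈103.1 (right), 3–4 at x≈45.2 (left) → 1 crossing.
Cyan: 1–2 at x≈120.5 (right), 5–1 at x≈132.9 (right) → 2 crossings.
Indigo: no edge straddles that height → 0 crossings.
Only Red has an odd count, so the point is inside Red.

Red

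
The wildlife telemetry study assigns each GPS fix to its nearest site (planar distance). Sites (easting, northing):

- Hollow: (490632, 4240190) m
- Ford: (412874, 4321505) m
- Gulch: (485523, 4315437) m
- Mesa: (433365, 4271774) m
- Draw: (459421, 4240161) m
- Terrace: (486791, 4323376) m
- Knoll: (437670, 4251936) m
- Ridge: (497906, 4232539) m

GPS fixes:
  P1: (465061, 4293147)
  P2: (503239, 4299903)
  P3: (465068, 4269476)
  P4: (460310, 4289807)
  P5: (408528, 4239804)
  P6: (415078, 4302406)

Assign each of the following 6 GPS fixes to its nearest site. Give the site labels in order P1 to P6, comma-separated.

Gulch, Gulch, Draw, Mesa, Knoll, Ford

P1 → Gulch (d²=915537544.00)
P2 → Gulch (d²=555161812.00)
P3 → Draw (d²=891257834.00)
P4 → Mesa (d²=1051222114.00)
P5 → Knoll (d²=996441588.00)
P6 → Ford (d²=369629417.00)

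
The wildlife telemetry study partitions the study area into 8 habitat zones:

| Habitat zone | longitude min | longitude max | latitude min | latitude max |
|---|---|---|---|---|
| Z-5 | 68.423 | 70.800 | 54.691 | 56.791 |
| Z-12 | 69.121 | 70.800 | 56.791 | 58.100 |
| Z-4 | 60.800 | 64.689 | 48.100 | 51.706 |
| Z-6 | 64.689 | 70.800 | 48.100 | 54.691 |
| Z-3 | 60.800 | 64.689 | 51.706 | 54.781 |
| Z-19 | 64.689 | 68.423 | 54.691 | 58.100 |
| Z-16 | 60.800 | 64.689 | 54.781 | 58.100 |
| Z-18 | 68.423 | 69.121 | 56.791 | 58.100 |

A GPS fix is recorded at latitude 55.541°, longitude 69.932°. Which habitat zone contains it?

Z-5

The point has longitude = 69.932 and latitude = 55.541.
Only Z-5 satisfies 68.423 ≤ longitude ≤ 70.800 and 54.691 ≤ latitude ≤ 56.791.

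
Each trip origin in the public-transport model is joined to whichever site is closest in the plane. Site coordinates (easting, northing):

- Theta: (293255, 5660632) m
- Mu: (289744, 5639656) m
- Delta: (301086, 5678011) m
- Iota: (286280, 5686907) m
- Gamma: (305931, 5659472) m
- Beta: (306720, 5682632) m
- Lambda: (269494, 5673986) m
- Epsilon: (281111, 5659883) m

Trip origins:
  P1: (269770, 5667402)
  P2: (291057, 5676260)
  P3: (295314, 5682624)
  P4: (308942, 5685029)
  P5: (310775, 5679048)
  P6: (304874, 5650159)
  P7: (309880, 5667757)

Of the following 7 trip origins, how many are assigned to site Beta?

P1 → Lambda
P2 → Delta
P3 → Delta
P4 → Beta
P5 → Beta
P6 → Gamma
P7 → Gamma
2 of the 7 go to Beta.

2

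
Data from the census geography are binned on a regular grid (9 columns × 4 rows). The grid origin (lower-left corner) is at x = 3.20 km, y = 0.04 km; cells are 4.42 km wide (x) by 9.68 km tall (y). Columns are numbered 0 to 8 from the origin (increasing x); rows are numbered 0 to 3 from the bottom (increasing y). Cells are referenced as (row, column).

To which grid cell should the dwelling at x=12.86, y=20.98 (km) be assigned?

(2, 2)

Column index: ⌊(12.86 − 3.20) / 4.42⌋ = ⌊2.186⌋ = 2
Row offset from origin: ⌊(20.98 − 0.04) / 9.68⌋ = ⌊2.163⌋ = 2 → row 2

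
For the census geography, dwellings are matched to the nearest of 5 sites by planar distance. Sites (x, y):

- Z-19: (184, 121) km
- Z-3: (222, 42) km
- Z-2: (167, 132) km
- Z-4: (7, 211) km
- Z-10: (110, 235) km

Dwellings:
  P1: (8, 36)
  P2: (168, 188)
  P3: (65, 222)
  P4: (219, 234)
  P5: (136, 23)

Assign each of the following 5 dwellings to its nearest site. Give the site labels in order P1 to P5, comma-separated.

P1 → Z-4 (d²=30626.00)
P2 → Z-2 (d²=3137.00)
P3 → Z-10 (d²=2194.00)
P4 → Z-10 (d²=11882.00)
P5 → Z-3 (d²=7757.00)

Z-4, Z-2, Z-10, Z-10, Z-3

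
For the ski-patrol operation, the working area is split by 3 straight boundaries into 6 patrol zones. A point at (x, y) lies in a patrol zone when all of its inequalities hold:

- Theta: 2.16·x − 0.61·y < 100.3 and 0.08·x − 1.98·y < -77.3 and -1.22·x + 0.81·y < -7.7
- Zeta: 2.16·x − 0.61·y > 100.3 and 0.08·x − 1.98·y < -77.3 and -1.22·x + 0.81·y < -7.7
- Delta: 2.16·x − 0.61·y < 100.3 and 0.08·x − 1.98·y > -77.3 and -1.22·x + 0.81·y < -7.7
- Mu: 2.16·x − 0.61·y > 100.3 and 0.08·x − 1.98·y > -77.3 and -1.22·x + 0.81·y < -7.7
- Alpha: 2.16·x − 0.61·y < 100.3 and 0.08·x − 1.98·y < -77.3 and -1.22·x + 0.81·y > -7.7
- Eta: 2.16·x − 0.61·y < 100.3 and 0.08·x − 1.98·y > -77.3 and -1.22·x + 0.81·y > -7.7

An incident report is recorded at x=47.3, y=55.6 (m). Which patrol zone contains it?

Theta

2.16·47.3 − 0.61·55.6 = 68.252, which is < 100.3
0.08·47.3 − 1.98·55.6 = -106.304, which is < -77.3
-1.22·47.3 + 0.81·55.6 = -12.670, which is < -7.7
This sign pattern matches Theta.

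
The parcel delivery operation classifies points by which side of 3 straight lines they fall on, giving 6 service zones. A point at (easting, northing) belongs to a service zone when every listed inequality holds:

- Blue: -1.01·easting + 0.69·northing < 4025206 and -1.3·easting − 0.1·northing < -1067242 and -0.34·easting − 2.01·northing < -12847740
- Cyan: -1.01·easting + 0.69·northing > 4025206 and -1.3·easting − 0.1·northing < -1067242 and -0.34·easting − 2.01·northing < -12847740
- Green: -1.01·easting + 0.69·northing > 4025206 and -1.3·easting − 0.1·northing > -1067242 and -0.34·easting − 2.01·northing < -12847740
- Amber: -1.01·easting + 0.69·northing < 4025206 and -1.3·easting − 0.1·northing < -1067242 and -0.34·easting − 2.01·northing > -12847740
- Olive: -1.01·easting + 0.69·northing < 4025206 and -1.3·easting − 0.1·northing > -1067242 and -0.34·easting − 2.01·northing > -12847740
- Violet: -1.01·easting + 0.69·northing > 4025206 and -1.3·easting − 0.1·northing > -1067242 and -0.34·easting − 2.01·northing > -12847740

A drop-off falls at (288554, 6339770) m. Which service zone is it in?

Violet

-1.01·288554 + 0.69·6339770 = 4083001.760, which is > 4025206
-1.3·288554 − 0.1·6339770 = -1009097.200, which is > -1067242
-0.34·288554 − 2.01·6339770 = -12841046.060, which is > -12847740
This sign pattern matches Violet.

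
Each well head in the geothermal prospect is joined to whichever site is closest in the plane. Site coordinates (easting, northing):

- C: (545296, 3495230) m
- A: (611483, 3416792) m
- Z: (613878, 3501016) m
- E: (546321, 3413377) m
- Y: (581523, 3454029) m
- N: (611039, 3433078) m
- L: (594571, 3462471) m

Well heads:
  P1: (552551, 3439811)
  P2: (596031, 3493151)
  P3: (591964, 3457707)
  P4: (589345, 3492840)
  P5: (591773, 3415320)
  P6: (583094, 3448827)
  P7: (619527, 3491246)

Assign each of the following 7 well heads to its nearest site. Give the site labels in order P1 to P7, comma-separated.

P1 → E (d²=737569256.00)
P2 → Z (d²=380373634.00)
P3 → L (d²=29492145.00)
P4 → Z (d²=668715065.00)
P5 → A (d²=390650884.00)
P6 → Y (d²=29528845.00)
P7 → Z (d²=127364101.00)

E, Z, L, Z, A, Y, Z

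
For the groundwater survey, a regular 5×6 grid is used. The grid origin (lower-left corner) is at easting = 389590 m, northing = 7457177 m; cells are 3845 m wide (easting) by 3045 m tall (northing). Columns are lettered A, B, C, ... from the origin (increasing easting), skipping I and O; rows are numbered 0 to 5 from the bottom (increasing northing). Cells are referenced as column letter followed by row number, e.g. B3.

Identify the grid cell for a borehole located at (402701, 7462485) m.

Column index: ⌊(402701 − 389590) / 3845⌋ = ⌊3.410⌋ = 3 → column D
Row offset from origin: ⌊(7462485 − 7457177) / 3045⌋ = ⌊1.743⌋ = 1 → row 1

D1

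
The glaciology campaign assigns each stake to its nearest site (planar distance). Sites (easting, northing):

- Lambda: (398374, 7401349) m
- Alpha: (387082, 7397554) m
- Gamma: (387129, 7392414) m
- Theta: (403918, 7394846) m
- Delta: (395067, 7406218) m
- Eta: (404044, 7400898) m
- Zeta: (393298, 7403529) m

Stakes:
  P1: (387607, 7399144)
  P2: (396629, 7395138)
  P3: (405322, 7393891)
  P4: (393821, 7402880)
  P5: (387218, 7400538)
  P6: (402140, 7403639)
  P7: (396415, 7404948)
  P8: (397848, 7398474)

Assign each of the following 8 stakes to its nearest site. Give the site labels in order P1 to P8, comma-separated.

Alpha, Lambda, Theta, Zeta, Alpha, Eta, Delta, Lambda

P1 → Alpha (d²=2803725.00)
P2 → Lambda (d²=41621546.00)
P3 → Theta (d²=2883241.00)
P4 → Zeta (d²=694730.00)
P5 → Alpha (d²=8922752.00)
P6 → Eta (d²=11138297.00)
P7 → Delta (d²=3430004.00)
P8 → Lambda (d²=8542301.00)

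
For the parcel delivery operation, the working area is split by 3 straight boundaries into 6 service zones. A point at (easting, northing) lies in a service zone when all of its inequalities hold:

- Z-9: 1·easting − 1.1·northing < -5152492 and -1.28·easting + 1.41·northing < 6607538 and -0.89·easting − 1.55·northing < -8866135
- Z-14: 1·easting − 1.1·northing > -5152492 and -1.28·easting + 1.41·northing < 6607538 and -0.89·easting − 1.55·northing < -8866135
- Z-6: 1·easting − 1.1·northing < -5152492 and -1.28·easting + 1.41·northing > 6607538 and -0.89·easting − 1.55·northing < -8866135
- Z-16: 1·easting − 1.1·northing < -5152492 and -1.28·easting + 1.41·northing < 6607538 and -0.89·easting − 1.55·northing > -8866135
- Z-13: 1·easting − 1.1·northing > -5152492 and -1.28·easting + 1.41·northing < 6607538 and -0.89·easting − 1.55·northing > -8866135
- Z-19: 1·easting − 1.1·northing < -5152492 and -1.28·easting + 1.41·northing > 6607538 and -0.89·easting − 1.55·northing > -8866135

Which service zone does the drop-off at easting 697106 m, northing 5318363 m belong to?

1·697106 − 1.1·5318363 = -5153093.300, which is < -5152492
-1.28·697106 + 1.41·5318363 = 6606596.150, which is < 6607538
-0.89·697106 − 1.55·5318363 = -8863886.990, which is > -8866135
This sign pattern matches Z-16.

Z-16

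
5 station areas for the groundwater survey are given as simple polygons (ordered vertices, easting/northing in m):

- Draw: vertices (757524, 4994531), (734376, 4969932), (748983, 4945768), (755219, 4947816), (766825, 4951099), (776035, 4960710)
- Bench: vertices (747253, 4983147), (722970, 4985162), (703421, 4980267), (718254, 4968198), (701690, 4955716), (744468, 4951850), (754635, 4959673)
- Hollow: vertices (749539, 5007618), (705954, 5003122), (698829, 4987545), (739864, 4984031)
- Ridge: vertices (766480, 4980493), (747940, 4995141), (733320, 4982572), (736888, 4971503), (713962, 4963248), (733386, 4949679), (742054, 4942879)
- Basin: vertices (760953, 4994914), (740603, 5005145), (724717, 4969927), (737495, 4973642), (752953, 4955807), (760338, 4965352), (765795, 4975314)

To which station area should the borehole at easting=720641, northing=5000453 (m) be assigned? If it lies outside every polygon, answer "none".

Cast a ray rightward from (720641, 5000453). For each polygon, the edges (by vertex number in listed order) whose endpoints lie on opposite sides of northing = 5000453, where each meets that height, and whether that is right or left of the point:
Draw: no edge straddles that height → 0 crossings.
Bench: no edge straddles that height → 0 crossings.
Hollow: 2–3 at easting≈704733.2 (left), 4–1 at easting≈746600.0 (right) → 1 crossing.
Ridge: no edge straddles that height → 0 crossings.
Basin: 1–2 at easting≈749935.6 (right), 2–3 at easting≈738486.6 (right) → 2 crossings.
Only Hollow has an odd count, so the point is inside Hollow.

Hollow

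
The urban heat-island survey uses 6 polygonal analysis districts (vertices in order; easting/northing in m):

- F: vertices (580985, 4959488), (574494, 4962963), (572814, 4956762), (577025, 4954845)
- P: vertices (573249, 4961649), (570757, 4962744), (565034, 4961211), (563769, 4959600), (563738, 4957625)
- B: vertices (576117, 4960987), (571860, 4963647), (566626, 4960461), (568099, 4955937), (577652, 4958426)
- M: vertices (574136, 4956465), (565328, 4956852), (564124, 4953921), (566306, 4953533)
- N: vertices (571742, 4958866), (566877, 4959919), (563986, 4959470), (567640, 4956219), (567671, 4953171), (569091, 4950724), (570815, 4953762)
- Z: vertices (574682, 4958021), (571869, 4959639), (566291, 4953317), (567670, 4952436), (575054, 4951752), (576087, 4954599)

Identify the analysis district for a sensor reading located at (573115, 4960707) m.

B

Cast a ray rightward from (573115, 4960707). For each polygon, the edges (by vertex number in listed order) whose endpoints lie on opposite sides of northing = 4960707, where each meets that height, and whether that is right or left of the point:
F: 1–2 at easting≈578708.0 (right), 2–3 at easting≈573882.8 (right) → 2 crossings.
P: 3–4 at easting≈564638.2 (left), 5–1 at easting≈571022.5 (left) → 0 crossings.
B: 2–3 at easting≈567030.1 (left), 5–1 at easting≈576284.8 (right) → 1 crossing.
M: no edge straddles that height → 0 crossings.
N: no edge straddles that height → 0 crossings.
Z: no edge straddles that height → 0 crossings.
Only B has an odd count, so the point is inside B.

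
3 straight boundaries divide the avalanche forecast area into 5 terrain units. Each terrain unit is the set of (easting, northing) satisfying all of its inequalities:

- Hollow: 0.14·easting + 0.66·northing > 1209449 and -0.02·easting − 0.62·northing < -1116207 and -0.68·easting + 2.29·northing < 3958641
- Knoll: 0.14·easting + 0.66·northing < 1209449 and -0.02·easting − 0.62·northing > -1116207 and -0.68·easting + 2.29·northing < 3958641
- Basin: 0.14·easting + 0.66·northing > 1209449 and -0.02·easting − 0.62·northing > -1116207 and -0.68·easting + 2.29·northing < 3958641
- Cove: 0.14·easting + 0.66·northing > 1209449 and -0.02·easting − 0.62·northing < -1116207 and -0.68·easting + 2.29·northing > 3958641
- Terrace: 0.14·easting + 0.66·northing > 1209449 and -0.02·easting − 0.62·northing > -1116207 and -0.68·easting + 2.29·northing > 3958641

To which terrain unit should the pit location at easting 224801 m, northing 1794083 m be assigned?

Hollow

0.14·224801 + 0.66·1794083 = 1215566.920, which is > 1209449
-0.02·224801 − 0.62·1794083 = -1116827.480, which is < -1116207
-0.68·224801 + 2.29·1794083 = 3955585.390, which is < 3958641
This sign pattern matches Hollow.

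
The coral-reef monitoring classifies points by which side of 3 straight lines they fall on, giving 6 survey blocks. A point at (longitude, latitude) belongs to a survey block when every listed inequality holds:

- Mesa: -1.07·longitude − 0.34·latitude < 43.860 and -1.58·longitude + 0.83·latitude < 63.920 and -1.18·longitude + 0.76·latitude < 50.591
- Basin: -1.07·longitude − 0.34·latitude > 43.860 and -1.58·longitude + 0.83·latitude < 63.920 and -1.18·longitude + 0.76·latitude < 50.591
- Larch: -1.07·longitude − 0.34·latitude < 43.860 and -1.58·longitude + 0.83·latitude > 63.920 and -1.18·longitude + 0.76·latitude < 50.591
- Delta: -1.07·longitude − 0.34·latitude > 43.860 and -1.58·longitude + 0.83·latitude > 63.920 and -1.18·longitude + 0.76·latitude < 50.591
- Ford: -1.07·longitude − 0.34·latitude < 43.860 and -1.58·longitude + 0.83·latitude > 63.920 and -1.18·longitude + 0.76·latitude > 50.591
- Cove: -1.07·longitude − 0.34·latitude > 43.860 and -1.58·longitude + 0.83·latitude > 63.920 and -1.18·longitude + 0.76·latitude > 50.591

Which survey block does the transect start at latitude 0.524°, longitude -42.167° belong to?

-1.07·-42.167 − 0.34·0.524 = 44.941, which is > 43.860
-1.58·-42.167 + 0.83·0.524 = 67.059, which is > 63.920
-1.18·-42.167 + 0.76·0.524 = 50.155, which is < 50.591
This sign pattern matches Delta.

Delta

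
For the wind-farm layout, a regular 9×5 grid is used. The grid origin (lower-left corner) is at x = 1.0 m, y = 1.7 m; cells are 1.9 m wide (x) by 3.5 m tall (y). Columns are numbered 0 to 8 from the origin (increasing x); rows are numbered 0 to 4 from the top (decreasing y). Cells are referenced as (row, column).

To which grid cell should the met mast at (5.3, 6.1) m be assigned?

Column index: ⌊(5.3 − 1.0) / 1.9⌋ = ⌊2.263⌋ = 2
Row offset from origin: ⌊(6.1 − 1.7) / 3.5⌋ = ⌊1.257⌋ = 1 → row 3 (counted from top)

(3, 2)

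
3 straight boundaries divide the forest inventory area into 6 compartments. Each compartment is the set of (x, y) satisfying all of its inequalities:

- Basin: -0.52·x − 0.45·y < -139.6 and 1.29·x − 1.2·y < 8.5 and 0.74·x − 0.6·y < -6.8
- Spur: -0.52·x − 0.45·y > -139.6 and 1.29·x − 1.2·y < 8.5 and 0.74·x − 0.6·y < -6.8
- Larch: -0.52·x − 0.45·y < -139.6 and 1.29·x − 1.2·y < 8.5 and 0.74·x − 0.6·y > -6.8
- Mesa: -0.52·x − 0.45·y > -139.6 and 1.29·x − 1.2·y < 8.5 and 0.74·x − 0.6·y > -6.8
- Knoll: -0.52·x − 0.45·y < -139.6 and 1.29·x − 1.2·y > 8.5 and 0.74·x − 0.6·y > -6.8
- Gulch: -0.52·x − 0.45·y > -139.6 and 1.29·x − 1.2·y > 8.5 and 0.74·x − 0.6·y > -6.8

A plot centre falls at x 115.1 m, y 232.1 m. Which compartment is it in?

Basin

-0.52·115.1 − 0.45·232.1 = -164.297, which is < -139.6
1.29·115.1 − 1.2·232.1 = -130.041, which is < 8.5
0.74·115.1 − 0.6·232.1 = -54.086, which is < -6.8
This sign pattern matches Basin.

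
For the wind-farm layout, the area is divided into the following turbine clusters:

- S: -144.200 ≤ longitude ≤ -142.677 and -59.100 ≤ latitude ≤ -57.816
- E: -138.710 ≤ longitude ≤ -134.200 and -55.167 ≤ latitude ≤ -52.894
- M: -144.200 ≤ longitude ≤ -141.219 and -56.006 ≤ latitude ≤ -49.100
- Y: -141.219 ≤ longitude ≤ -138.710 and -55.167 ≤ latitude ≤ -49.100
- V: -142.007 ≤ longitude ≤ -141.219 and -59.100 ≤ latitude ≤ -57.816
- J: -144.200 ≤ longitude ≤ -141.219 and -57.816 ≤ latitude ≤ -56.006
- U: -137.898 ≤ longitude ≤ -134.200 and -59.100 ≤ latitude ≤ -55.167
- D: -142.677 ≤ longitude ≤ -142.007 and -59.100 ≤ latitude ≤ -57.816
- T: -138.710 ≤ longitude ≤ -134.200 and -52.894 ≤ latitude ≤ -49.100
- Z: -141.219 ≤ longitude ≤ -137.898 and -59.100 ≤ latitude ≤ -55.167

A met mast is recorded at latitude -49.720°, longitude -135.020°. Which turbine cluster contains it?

The point has longitude = -135.020 and latitude = -49.720.
Only T satisfies -138.710 ≤ longitude ≤ -134.200 and -52.894 ≤ latitude ≤ -49.100.

T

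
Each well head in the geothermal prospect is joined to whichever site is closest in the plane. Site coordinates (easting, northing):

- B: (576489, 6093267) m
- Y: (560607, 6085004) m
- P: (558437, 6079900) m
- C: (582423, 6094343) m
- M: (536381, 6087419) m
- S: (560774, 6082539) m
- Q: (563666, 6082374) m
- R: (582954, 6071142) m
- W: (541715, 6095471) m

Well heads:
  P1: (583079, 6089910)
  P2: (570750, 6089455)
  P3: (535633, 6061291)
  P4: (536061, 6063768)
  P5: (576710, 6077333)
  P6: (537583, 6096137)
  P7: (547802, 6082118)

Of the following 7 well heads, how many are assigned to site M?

P1 → C
P2 → B
P3 → M
P4 → M
P5 → R
P6 → W
P7 → P
2 of the 7 go to M.

2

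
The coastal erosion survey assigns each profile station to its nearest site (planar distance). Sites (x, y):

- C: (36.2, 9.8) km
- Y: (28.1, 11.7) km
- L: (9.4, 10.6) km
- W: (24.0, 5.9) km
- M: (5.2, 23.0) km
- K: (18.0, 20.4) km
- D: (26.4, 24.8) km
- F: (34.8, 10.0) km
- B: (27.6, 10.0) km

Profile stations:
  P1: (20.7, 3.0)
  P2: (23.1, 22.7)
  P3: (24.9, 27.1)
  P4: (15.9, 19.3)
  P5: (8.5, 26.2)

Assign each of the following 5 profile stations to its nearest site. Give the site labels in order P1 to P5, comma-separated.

P1 → W (d²=19.30)
P2 → D (d²=15.30)
P3 → D (d²=7.54)
P4 → K (d²=5.62)
P5 → M (d²=21.13)

W, D, D, K, M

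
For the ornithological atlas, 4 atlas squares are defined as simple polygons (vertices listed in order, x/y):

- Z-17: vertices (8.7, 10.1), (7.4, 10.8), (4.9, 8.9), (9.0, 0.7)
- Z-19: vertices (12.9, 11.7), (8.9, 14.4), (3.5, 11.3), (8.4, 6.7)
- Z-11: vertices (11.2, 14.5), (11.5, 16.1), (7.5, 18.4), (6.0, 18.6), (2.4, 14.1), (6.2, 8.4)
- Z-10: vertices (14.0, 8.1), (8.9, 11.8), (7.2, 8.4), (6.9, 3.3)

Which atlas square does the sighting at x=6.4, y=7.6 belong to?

Z-17

Cast a ray rightward from (6.4, 7.6). For each polygon, the edges (by vertex number in listed order) whose endpoints lie on opposite sides of y = 7.6, where each meets that height, and whether that is right or left of the point:
Z-17: 3–4 at x≈5.55 (left), 4–1 at x≈8.78 (right) → 1 crossing.
Z-19: 3–4 at x≈7.44 (right), 4–1 at x≈9.21 (right) → 2 crossings.
Z-11: no edge straddles that height → 0 crossings.
Z-10: 3–4 at x≈7.15 (right), 4–1 at x≈13.26 (right) → 2 crossings.
Only Z-17 has an odd count, so the point is inside Z-17.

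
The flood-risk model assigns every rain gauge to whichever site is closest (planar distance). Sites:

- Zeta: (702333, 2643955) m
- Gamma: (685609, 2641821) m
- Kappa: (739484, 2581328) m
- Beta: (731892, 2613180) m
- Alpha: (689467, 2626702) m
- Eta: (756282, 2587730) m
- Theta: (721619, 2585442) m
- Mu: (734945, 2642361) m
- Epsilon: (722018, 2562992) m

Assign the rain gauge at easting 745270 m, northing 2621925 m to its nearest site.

Squared distances to each site:
Zeta: 2328906869.000; Gamma: 3955285737.000; Kappa: 1681594205.000; Beta: 255445909.000; Alpha: 3136794538.000; Eta: 1290562169.000; Theta: 1890379090.000; Mu: 524235721.000; Epsilon: 4013753993.000.
Minimum at Beta.

Beta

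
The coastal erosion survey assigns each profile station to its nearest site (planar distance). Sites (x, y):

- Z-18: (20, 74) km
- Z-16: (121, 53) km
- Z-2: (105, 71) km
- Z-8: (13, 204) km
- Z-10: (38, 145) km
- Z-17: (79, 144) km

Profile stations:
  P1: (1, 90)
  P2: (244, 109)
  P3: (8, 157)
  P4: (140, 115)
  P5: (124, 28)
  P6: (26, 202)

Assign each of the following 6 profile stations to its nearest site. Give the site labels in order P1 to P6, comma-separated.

Z-18, Z-16, Z-10, Z-2, Z-16, Z-8

P1 → Z-18 (d²=617.00)
P2 → Z-16 (d²=18265.00)
P3 → Z-10 (d²=1044.00)
P4 → Z-2 (d²=3161.00)
P5 → Z-16 (d²=634.00)
P6 → Z-8 (d²=173.00)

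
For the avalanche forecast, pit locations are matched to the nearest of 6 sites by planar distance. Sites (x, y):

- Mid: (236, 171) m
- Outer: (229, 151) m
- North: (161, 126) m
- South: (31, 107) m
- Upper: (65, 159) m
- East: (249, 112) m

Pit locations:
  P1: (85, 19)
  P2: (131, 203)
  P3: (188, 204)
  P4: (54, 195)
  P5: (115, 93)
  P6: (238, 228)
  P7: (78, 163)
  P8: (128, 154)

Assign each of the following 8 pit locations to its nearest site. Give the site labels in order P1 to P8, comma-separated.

South, Upper, Mid, Upper, North, Mid, Upper, North

P1 → South (d²=10660.00)
P2 → Upper (d²=6292.00)
P3 → Mid (d²=3393.00)
P4 → Upper (d²=1417.00)
P5 → North (d²=3205.00)
P6 → Mid (d²=3253.00)
P7 → Upper (d²=185.00)
P8 → North (d²=1873.00)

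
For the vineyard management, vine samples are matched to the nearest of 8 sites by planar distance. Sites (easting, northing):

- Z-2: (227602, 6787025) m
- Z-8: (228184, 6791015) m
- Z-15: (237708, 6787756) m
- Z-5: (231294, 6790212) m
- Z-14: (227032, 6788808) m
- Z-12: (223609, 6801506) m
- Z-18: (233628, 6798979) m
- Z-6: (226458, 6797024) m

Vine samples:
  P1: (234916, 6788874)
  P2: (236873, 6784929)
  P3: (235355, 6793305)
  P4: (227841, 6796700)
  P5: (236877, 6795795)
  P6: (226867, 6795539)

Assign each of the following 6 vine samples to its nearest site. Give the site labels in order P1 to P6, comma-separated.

Z-15, Z-15, Z-5, Z-6, Z-18, Z-6

P1 → Z-15 (d²=9045188.00)
P2 → Z-15 (d²=8689154.00)
P3 → Z-5 (d²=26058370.00)
P4 → Z-6 (d²=2017665.00)
P5 → Z-18 (d²=20693857.00)
P6 → Z-6 (d²=2372506.00)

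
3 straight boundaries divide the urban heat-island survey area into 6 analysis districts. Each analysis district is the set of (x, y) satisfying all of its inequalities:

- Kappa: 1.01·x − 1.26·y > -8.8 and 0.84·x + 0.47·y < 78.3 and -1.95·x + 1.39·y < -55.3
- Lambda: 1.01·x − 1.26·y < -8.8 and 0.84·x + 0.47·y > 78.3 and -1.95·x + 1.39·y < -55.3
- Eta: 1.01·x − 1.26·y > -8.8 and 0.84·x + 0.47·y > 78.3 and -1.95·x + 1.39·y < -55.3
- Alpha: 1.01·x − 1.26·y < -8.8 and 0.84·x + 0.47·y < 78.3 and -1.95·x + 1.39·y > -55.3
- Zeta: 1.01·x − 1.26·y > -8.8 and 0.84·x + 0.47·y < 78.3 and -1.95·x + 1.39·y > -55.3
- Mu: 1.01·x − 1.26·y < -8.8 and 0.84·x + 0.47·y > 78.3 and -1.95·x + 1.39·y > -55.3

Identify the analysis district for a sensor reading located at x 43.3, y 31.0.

1.01·43.3 − 1.26·31.0 = 4.673, which is > -8.8
0.84·43.3 + 0.47·31.0 = 50.942, which is < 78.3
-1.95·43.3 + 1.39·31.0 = -41.345, which is > -55.3
This sign pattern matches Zeta.

Zeta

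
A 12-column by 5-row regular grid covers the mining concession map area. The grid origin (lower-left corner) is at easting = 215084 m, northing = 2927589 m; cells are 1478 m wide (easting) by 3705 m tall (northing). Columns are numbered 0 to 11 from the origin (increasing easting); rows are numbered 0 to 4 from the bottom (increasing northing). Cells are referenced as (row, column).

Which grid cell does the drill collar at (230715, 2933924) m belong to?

Column index: ⌊(230715 − 215084) / 1478⌋ = ⌊10.576⌋ = 10
Row offset from origin: ⌊(2933924 − 2927589) / 3705⌋ = ⌊1.710⌋ = 1 → row 1

(1, 10)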